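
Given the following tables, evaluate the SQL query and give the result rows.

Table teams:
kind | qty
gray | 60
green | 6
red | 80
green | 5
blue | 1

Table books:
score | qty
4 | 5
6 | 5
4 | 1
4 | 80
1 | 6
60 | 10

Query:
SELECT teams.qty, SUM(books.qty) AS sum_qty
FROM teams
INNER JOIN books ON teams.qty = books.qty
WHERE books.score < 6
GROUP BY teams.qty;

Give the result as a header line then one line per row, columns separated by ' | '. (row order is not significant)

After JOIN books (5 rows):
teams.kind | teams.qty | books.score | books.qty
green | 6 | 1 | 6
red | 80 | 4 | 80
green | 5 | 4 | 5
green | 5 | 6 | 5
blue | 1 | 4 | 1
After WHERE (4 rows):
teams.kind | teams.qty | books.score | books.qty
green | 6 | 1 | 6
red | 80 | 4 | 80
green | 5 | 4 | 5
blue | 1 | 4 | 1
After GROUP BY (4 rows):
teams.qty | sum_qty
6 | 6
80 | 80
5 | 5
1 | 1

== RESULT ==
teams.qty | sum_qty
6 | 6
80 | 80
5 | 5
1 | 1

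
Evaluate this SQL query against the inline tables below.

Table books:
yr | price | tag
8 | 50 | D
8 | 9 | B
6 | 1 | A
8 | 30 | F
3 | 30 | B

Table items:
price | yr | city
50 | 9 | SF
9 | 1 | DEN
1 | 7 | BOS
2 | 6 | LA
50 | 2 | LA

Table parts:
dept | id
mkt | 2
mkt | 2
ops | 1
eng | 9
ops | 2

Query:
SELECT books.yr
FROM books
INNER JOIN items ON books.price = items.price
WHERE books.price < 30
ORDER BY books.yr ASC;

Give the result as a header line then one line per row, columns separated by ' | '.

After JOIN items (4 rows):
books.yr | books.price | books.tag | items.price | items.yr | items.city
8 | 50 | D | 50 | 9 | SF
8 | 50 | D | 50 | 2 | LA
8 | 9 | B | 9 | 1 | DEN
6 | 1 | A | 1 | 7 | BOS
After WHERE (2 rows):
books.yr | books.price | books.tag | items.price | items.yr | items.city
8 | 9 | B | 9 | 1 | DEN
6 | 1 | A | 1 | 7 | BOS
After SELECT (2 rows):
books.yr
8
6
After ORDER BY (2 rows):
books.yr
6
8

== RESULT ==
books.yr
6
8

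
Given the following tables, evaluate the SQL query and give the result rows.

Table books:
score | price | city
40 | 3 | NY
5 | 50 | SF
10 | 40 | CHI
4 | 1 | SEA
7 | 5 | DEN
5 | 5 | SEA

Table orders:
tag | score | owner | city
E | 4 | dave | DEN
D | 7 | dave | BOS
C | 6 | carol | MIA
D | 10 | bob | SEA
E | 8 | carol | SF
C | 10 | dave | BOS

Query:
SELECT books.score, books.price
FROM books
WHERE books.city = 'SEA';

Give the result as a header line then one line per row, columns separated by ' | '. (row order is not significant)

== RESULT ==
books.score | books.price
4 | 1
5 | 5

Derivation:
After WHERE (2 rows):
books.score | books.price | books.city
4 | 1 | SEA
5 | 5 | SEA
After SELECT (2 rows):
books.score | books.price
4 | 1
5 | 5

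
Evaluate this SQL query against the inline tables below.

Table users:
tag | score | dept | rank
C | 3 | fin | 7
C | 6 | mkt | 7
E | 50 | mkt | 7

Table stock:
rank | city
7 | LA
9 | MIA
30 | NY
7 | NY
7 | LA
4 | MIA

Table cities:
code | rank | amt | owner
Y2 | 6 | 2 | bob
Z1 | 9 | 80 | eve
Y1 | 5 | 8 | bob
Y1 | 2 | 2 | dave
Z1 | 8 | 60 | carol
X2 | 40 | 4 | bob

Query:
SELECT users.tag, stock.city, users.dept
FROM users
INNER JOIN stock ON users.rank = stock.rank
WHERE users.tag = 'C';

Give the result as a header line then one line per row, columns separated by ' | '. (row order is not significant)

== RESULT ==
users.tag | stock.city | users.dept
C | LA | fin
C | NY | fin
C | LA | fin
C | LA | mkt
C | NY | mkt
C | LA | mkt

Derivation:
After JOIN stock (9 rows):
users.tag | users.score | users.dept | users.rank | stock.rank | stock.city
C | 3 | fin | 7 | 7 | LA
C | 3 | fin | 7 | 7 | NY
C | 3 | fin | 7 | 7 | LA
C | 6 | mkt | 7 | 7 | LA
C | 6 | mkt | 7 | 7 | NY
C | 6 | mkt | 7 | 7 | LA
E | 50 | mkt | 7 | 7 | LA
E | 50 | mkt | 7 | 7 | NY
E | 50 | mkt | 7 | 7 | LA
After WHERE (6 rows):
users.tag | users.score | users.dept | users.rank | stock.rank | stock.city
C | 3 | fin | 7 | 7 | LA
C | 3 | fin | 7 | 7 | NY
C | 3 | fin | 7 | 7 | LA
C | 6 | mkt | 7 | 7 | LA
C | 6 | mkt | 7 | 7 | NY
C | 6 | mkt | 7 | 7 | LA
After SELECT (6 rows):
users.tag | stock.city | users.dept
C | LA | fin
C | NY | fin
C | LA | fin
C | LA | mkt
C | NY | mkt
C | LA | mkt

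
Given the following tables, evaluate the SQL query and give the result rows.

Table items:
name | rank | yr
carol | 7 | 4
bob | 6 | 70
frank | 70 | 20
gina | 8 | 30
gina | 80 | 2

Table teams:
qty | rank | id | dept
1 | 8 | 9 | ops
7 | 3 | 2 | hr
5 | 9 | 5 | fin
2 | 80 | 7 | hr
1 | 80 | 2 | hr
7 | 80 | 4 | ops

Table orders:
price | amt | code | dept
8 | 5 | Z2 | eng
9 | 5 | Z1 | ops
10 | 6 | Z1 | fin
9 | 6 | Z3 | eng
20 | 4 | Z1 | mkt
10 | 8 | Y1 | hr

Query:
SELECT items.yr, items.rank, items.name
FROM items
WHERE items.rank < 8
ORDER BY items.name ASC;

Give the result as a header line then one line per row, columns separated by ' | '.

After WHERE (2 rows):
items.name | items.rank | items.yr
carol | 7 | 4
bob | 6 | 70
After SELECT (2 rows):
items.yr | items.rank | items.name
4 | 7 | carol
70 | 6 | bob
After ORDER BY (2 rows):
items.yr | items.rank | items.name
70 | 6 | bob
4 | 7 | carol

== RESULT ==
items.yr | items.rank | items.name
70 | 6 | bob
4 | 7 | carol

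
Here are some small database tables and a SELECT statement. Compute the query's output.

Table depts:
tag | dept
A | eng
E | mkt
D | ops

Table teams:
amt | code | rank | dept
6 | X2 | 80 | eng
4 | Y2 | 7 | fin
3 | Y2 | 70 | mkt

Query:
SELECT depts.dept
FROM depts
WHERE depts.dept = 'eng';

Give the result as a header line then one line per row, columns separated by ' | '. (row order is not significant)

After WHERE (1 rows):
depts.tag | depts.dept
A | eng
After SELECT (1 rows):
depts.dept
eng

== RESULT ==
depts.dept
eng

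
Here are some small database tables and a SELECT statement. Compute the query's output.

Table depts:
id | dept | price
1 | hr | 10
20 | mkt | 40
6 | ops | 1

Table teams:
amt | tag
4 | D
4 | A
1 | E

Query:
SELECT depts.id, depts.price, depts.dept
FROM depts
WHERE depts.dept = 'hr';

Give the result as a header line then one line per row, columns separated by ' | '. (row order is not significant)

After WHERE (1 rows):
depts.id | depts.dept | depts.price
1 | hr | 10
After SELECT (1 rows):
depts.id | depts.price | depts.dept
1 | 10 | hr

== RESULT ==
depts.id | depts.price | depts.dept
1 | 10 | hr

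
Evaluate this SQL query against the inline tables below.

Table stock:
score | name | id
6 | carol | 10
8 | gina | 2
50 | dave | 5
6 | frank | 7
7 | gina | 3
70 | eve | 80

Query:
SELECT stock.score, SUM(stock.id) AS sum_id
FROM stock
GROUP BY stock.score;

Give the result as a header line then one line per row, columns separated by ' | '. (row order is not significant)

After GROUP BY (5 rows):
stock.score | sum_id
6 | 17
8 | 2
50 | 5
7 | 3
70 | 80

== RESULT ==
stock.score | sum_id
6 | 17
8 | 2
50 | 5
7 | 3
70 | 80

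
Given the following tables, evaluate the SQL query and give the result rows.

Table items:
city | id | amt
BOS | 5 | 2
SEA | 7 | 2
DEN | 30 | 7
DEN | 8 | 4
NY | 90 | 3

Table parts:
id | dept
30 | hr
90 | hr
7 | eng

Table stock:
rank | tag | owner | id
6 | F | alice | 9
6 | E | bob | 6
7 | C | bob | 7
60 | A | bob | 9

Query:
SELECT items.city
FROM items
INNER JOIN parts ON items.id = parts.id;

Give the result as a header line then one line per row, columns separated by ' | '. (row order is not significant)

After JOIN parts (3 rows):
items.city | items.id | items.amt | parts.id | parts.dept
SEA | 7 | 2 | 7 | eng
DEN | 30 | 7 | 30 | hr
NY | 90 | 3 | 90 | hr
After SELECT (3 rows):
items.city
SEA
DEN
NY

== RESULT ==
items.city
SEA
DEN
NY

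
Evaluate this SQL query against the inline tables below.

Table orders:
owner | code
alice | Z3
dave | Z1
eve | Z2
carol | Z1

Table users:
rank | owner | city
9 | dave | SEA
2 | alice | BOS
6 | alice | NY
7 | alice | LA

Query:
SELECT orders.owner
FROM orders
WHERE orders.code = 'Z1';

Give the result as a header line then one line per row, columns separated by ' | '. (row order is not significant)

== RESULT ==
orders.owner
dave
carol

Derivation:
After WHERE (2 rows):
orders.owner | orders.code
dave | Z1
carol | Z1
After SELECT (2 rows):
orders.owner
dave
carol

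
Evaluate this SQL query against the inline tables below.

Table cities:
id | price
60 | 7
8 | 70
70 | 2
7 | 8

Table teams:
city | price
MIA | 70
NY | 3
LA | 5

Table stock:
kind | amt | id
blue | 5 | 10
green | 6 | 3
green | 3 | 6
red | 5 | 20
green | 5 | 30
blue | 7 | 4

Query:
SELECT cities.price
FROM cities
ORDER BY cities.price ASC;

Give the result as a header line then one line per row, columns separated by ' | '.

== RESULT ==
cities.price
2
7
8
70

Derivation:
After SELECT (4 rows):
cities.price
7
70
2
8
After ORDER BY (4 rows):
cities.price
2
7
8
70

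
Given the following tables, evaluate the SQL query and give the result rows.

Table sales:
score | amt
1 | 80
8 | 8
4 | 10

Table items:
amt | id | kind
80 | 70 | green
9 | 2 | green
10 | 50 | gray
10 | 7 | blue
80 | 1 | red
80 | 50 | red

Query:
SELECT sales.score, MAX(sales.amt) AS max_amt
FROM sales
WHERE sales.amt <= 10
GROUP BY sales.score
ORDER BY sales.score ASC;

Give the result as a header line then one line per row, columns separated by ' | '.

After WHERE (2 rows):
sales.score | sales.amt
8 | 8
4 | 10
After GROUP BY (2 rows):
sales.score | max_amt
8 | 8
4 | 10
After ORDER BY (2 rows):
sales.score | max_amt
4 | 10
8 | 8

== RESULT ==
sales.score | max_amt
4 | 10
8 | 8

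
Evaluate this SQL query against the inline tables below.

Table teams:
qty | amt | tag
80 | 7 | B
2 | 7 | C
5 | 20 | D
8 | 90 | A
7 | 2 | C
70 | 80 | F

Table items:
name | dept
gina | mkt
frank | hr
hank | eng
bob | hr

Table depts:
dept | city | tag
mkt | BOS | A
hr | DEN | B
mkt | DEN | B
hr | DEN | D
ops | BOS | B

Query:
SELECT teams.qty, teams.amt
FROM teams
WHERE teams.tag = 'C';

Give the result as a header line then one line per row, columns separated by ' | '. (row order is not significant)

== RESULT ==
teams.qty | teams.amt
2 | 7
7 | 2

Derivation:
After WHERE (2 rows):
teams.qty | teams.amt | teams.tag
2 | 7 | C
7 | 2 | C
After SELECT (2 rows):
teams.qty | teams.amt
2 | 7
7 | 2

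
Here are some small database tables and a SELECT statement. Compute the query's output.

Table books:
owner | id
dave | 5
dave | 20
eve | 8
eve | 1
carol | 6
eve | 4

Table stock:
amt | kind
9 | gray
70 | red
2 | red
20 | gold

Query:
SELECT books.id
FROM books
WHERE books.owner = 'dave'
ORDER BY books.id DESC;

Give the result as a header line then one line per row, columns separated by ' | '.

After WHERE (2 rows):
books.owner | books.id
dave | 5
dave | 20
After SELECT (2 rows):
books.id
5
20
After ORDER BY (2 rows):
books.id
20
5

== RESULT ==
books.id
20
5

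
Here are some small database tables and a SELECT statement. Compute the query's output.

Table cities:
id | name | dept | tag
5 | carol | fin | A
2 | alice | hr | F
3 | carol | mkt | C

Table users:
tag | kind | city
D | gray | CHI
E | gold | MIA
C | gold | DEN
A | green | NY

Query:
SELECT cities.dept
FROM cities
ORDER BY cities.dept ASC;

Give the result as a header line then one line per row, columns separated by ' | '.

After SELECT (3 rows):
cities.dept
fin
hr
mkt
After ORDER BY (3 rows):
cities.dept
fin
hr
mkt

== RESULT ==
cities.dept
fin
hr
mkt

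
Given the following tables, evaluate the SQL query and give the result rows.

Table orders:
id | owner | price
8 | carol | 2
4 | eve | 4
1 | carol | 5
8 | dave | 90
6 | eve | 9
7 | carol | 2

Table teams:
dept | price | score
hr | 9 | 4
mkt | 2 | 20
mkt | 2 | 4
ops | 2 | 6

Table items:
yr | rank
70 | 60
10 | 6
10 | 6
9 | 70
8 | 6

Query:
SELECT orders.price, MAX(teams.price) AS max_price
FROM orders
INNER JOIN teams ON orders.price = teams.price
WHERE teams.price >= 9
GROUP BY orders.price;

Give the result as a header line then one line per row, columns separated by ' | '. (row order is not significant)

== RESULT ==
orders.price | max_price
9 | 9

Derivation:
After JOIN teams (7 rows):
orders.id | orders.owner | orders.price | teams.dept | teams.price | teams.score
8 | carol | 2 | mkt | 2 | 20
8 | carol | 2 | mkt | 2 | 4
8 | carol | 2 | ops | 2 | 6
6 | eve | 9 | hr | 9 | 4
7 | carol | 2 | mkt | 2 | 20
7 | carol | 2 | mkt | 2 | 4
7 | carol | 2 | ops | 2 | 6
After WHERE (1 rows):
orders.id | orders.owner | orders.price | teams.dept | teams.price | teams.score
6 | eve | 9 | hr | 9 | 4
After GROUP BY (1 rows):
orders.price | max_price
9 | 9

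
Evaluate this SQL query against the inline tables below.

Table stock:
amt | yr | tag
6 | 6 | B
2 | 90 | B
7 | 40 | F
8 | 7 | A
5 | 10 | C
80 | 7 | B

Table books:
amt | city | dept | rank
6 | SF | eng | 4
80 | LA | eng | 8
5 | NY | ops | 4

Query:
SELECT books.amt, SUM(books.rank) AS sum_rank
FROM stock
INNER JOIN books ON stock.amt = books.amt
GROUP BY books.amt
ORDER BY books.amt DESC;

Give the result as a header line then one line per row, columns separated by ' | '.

== RESULT ==
books.amt | sum_rank
80 | 8
6 | 4
5 | 4

Derivation:
After JOIN books (3 rows):
stock.amt | stock.yr | stock.tag | books.amt | books.city | books.dept | books.rank
6 | 6 | B | 6 | SF | eng | 4
5 | 10 | C | 5 | NY | ops | 4
80 | 7 | B | 80 | LA | eng | 8
After GROUP BY (3 rows):
books.amt | sum_rank
6 | 4
5 | 4
80 | 8
After ORDER BY (3 rows):
books.amt | sum_rank
80 | 8
6 | 4
5 | 4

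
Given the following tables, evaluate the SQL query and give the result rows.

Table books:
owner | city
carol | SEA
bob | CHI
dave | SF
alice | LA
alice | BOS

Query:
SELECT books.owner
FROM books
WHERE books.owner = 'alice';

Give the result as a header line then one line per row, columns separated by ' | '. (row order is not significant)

== RESULT ==
books.owner
alice
alice

Derivation:
After WHERE (2 rows):
books.owner | books.city
alice | LA
alice | BOS
After SELECT (2 rows):
books.owner
alice
alice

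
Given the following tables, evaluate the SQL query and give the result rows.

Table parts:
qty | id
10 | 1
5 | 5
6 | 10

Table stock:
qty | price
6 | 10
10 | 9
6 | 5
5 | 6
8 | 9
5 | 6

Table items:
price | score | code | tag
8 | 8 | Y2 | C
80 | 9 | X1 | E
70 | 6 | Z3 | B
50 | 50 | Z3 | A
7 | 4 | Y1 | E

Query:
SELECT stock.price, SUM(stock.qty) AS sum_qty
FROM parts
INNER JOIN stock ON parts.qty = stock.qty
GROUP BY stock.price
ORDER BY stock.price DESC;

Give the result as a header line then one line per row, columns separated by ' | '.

After JOIN stock (5 rows):
parts.qty | parts.id | stock.qty | stock.price
10 | 1 | 10 | 9
5 | 5 | 5 | 6
5 | 5 | 5 | 6
6 | 10 | 6 | 10
6 | 10 | 6 | 5
After GROUP BY (4 rows):
stock.price | sum_qty
9 | 10
6 | 10
10 | 6
5 | 6
After ORDER BY (4 rows):
stock.price | sum_qty
10 | 6
9 | 10
6 | 10
5 | 6

== RESULT ==
stock.price | sum_qty
10 | 6
9 | 10
6 | 10
5 | 6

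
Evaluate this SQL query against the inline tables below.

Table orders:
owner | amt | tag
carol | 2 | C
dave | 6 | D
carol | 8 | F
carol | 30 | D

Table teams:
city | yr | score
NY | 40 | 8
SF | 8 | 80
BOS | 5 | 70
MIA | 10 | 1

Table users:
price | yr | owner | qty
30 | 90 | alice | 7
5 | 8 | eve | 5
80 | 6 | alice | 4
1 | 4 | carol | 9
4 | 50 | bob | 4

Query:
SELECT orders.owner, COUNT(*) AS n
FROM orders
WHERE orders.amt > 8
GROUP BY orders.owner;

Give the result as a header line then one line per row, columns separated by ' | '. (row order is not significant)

After WHERE (1 rows):
orders.owner | orders.amt | orders.tag
carol | 30 | D
After GROUP BY (1 rows):
orders.owner | n
carol | 1

== RESULT ==
orders.owner | n
carol | 1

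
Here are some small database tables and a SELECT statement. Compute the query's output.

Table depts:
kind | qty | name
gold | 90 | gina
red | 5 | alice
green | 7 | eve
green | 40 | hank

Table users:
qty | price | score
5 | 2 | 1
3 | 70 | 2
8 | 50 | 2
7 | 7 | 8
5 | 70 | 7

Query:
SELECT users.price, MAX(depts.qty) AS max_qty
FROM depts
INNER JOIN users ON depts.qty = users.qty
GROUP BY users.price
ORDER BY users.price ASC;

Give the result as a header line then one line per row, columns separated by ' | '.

After JOIN users (3 rows):
depts.kind | depts.qty | depts.name | users.qty | users.price | users.score
red | 5 | alice | 5 | 2 | 1
red | 5 | alice | 5 | 70 | 7
green | 7 | eve | 7 | 7 | 8
After GROUP BY (3 rows):
users.price | max_qty
2 | 5
70 | 5
7 | 7
After ORDER BY (3 rows):
users.price | max_qty
2 | 5
7 | 7
70 | 5

== RESULT ==
users.price | max_qty
2 | 5
7 | 7
70 | 5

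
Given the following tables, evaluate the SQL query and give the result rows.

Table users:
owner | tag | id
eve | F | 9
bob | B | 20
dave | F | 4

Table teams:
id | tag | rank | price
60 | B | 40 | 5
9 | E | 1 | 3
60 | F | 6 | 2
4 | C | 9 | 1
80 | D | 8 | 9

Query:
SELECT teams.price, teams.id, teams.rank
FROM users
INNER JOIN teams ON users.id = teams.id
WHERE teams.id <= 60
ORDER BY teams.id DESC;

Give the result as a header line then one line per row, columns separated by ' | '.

== RESULT ==
teams.price | teams.id | teams.rank
3 | 9 | 1
1 | 4 | 9

Derivation:
After JOIN teams (2 rows):
users.owner | users.tag | users.id | teams.id | teams.tag | teams.rank | teams.price
eve | F | 9 | 9 | E | 1 | 3
dave | F | 4 | 4 | C | 9 | 1
After WHERE (2 rows):
users.owner | users.tag | users.id | teams.id | teams.tag | teams.rank | teams.price
eve | F | 9 | 9 | E | 1 | 3
dave | F | 4 | 4 | C | 9 | 1
After SELECT (2 rows):
teams.price | teams.id | teams.rank
3 | 9 | 1
1 | 4 | 9
After ORDER BY (2 rows):
teams.price | teams.id | teams.rank
3 | 9 | 1
1 | 4 | 9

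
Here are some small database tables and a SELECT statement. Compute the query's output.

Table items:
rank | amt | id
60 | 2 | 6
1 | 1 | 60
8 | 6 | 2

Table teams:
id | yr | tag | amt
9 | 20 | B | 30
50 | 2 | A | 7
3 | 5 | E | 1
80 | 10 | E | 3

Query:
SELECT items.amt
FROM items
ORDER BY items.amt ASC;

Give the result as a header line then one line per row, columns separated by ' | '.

== RESULT ==
items.amt
1
2
6

Derivation:
After SELECT (3 rows):
items.amt
2
1
6
After ORDER BY (3 rows):
items.amt
1
2
6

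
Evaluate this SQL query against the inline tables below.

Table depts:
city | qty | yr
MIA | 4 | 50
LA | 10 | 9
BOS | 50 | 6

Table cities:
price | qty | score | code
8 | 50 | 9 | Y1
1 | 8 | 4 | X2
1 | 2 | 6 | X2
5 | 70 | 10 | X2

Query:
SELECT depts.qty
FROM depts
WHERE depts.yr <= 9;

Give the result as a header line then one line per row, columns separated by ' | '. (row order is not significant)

== RESULT ==
depts.qty
10
50

Derivation:
After WHERE (2 rows):
depts.city | depts.qty | depts.yr
LA | 10 | 9
BOS | 50 | 6
After SELECT (2 rows):
depts.qty
10
50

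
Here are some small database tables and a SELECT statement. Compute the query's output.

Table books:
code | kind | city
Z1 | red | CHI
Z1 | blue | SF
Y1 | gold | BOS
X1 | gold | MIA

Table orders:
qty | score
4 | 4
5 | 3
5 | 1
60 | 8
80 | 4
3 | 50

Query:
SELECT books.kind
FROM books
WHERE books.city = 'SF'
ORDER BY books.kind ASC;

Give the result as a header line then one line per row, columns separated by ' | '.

== RESULT ==
books.kind
blue

Derivation:
After WHERE (1 rows):
books.code | books.kind | books.city
Z1 | blue | SF
After SELECT (1 rows):
books.kind
blue
After ORDER BY (1 rows):
books.kind
blue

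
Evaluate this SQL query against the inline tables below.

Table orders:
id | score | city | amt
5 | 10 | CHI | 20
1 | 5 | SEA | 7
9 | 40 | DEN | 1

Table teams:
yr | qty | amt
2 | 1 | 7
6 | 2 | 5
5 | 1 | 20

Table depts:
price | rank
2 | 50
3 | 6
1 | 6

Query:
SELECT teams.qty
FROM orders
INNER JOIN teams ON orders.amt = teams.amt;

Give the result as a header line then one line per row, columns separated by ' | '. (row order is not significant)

== RESULT ==
teams.qty
1
1

Derivation:
After JOIN teams (2 rows):
orders.id | orders.score | orders.city | orders.amt | teams.yr | teams.qty | teams.amt
5 | 10 | CHI | 20 | 5 | 1 | 20
1 | 5 | SEA | 7 | 2 | 1 | 7
After SELECT (2 rows):
teams.qty
1
1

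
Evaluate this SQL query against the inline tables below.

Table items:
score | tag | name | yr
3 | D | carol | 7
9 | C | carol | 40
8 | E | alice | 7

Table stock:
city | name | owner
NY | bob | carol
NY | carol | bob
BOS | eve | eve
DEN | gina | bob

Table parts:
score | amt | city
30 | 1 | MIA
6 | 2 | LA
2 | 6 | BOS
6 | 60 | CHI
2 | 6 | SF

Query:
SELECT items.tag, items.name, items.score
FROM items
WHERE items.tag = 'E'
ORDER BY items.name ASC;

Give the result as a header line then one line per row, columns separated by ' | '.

== RESULT ==
items.tag | items.name | items.score
E | alice | 8

Derivation:
After WHERE (1 rows):
items.score | items.tag | items.name | items.yr
8 | E | alice | 7
After SELECT (1 rows):
items.tag | items.name | items.score
E | alice | 8
After ORDER BY (1 rows):
items.tag | items.name | items.score
E | alice | 8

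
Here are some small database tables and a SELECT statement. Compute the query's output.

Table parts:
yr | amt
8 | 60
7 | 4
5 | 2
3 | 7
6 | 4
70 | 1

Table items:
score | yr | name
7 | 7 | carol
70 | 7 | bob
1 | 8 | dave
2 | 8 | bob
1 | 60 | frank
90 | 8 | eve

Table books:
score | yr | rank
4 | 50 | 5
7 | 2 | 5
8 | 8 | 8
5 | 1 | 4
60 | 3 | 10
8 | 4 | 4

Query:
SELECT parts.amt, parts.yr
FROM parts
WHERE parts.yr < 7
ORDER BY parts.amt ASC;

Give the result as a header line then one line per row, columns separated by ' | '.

After WHERE (3 rows):
parts.yr | parts.amt
5 | 2
3 | 7
6 | 4
After SELECT (3 rows):
parts.amt | parts.yr
2 | 5
7 | 3
4 | 6
After ORDER BY (3 rows):
parts.amt | parts.yr
2 | 5
4 | 6
7 | 3

== RESULT ==
parts.amt | parts.yr
2 | 5
4 | 6
7 | 3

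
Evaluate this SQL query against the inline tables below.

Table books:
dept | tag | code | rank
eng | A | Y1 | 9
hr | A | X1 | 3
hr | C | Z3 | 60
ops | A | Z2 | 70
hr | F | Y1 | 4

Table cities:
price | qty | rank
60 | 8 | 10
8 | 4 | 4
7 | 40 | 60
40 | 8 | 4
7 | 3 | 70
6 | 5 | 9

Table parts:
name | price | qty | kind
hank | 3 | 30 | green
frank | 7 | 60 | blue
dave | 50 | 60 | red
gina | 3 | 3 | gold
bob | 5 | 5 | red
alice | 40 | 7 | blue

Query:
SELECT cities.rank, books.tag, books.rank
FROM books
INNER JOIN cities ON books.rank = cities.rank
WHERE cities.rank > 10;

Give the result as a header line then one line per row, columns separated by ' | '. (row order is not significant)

After JOIN cities (5 rows):
books.dept | books.tag | books.code | books.rank | cities.price | cities.qty | cities.rank
eng | A | Y1 | 9 | 6 | 5 | 9
hr | C | Z3 | 60 | 7 | 40 | 60
ops | A | Z2 | 70 | 7 | 3 | 70
hr | F | Y1 | 4 | 8 | 4 | 4
hr | F | Y1 | 4 | 40 | 8 | 4
After WHERE (2 rows):
books.dept | books.tag | books.code | books.rank | cities.price | cities.qty | cities.rank
hr | C | Z3 | 60 | 7 | 40 | 60
ops | A | Z2 | 70 | 7 | 3 | 70
After SELECT (2 rows):
cities.rank | books.tag | books.rank
60 | C | 60
70 | A | 70

== RESULT ==
cities.rank | books.tag | books.rank
60 | C | 60
70 | A | 70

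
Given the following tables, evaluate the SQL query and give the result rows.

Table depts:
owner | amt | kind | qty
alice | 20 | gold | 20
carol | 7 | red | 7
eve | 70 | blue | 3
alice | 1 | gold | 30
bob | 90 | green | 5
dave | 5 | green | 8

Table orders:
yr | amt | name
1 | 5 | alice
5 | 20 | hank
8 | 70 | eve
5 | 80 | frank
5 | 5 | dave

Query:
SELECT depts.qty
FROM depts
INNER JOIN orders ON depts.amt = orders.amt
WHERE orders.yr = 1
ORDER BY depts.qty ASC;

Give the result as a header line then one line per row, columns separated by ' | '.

After JOIN orders (4 rows):
depts.owner | depts.amt | depts.kind | depts.qty | orders.yr | orders.amt | orders.name
alice | 20 | gold | 20 | 5 | 20 | hank
eve | 70 | blue | 3 | 8 | 70 | eve
dave | 5 | green | 8 | 1 | 5 | alice
dave | 5 | green | 8 | 5 | 5 | dave
After WHERE (1 rows):
depts.owner | depts.amt | depts.kind | depts.qty | orders.yr | orders.amt | orders.name
dave | 5 | green | 8 | 1 | 5 | alice
After SELECT (1 rows):
depts.qty
8
After ORDER BY (1 rows):
depts.qty
8

== RESULT ==
depts.qty
8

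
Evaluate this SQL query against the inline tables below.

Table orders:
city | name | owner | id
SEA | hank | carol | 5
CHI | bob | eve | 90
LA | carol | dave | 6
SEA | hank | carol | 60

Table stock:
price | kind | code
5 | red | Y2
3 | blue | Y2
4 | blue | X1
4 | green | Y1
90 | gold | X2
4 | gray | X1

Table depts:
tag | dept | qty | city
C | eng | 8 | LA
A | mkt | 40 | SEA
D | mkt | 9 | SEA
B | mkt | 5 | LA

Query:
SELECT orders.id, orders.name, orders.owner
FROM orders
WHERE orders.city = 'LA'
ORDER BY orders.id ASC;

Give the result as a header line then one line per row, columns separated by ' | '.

== RESULT ==
orders.id | orders.name | orders.owner
6 | carol | dave

Derivation:
After WHERE (1 rows):
orders.city | orders.name | orders.owner | orders.id
LA | carol | dave | 6
After SELECT (1 rows):
orders.id | orders.name | orders.owner
6 | carol | dave
After ORDER BY (1 rows):
orders.id | orders.name | orders.owner
6 | carol | dave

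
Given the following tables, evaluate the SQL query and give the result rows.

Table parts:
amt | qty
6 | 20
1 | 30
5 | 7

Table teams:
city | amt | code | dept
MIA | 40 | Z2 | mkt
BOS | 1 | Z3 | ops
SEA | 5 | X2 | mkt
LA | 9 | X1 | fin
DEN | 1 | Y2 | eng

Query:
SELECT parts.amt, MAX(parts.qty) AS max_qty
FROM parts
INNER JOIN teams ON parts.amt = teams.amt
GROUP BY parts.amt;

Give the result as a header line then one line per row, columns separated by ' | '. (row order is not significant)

== RESULT ==
parts.amt | max_qty
1 | 30
5 | 7

Derivation:
After JOIN teams (3 rows):
parts.amt | parts.qty | teams.city | teams.amt | teams.code | teams.dept
1 | 30 | BOS | 1 | Z3 | ops
1 | 30 | DEN | 1 | Y2 | eng
5 | 7 | SEA | 5 | X2 | mkt
After GROUP BY (2 rows):
parts.amt | max_qty
1 | 30
5 | 7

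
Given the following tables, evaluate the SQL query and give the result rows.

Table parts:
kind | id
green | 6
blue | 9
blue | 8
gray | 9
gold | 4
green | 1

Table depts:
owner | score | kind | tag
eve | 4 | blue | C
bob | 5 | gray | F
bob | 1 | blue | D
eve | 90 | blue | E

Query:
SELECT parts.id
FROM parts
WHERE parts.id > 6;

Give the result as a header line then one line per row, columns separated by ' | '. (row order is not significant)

== RESULT ==
parts.id
9
8
9

Derivation:
After WHERE (3 rows):
parts.kind | parts.id
blue | 9
blue | 8
gray | 9
After SELECT (3 rows):
parts.id
9
8
9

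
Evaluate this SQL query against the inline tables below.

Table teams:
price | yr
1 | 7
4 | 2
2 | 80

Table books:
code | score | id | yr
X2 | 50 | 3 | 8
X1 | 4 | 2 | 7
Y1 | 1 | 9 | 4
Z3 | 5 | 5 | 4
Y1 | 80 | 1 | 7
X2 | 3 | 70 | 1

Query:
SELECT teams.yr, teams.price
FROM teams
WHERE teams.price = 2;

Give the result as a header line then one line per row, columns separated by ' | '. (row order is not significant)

== RESULT ==
teams.yr | teams.price
80 | 2

Derivation:
After WHERE (1 rows):
teams.price | teams.yr
2 | 80
After SELECT (1 rows):
teams.yr | teams.price
80 | 2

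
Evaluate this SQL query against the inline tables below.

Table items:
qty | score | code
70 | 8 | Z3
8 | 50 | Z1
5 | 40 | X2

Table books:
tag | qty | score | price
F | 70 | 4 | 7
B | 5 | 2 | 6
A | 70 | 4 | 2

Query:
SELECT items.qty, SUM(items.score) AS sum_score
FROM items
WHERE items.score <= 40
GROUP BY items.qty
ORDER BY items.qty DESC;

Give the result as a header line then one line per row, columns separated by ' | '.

After WHERE (2 rows):
items.qty | items.score | items.code
70 | 8 | Z3
5 | 40 | X2
After GROUP BY (2 rows):
items.qty | sum_score
70 | 8
5 | 40
After ORDER BY (2 rows):
items.qty | sum_score
70 | 8
5 | 40

== RESULT ==
items.qty | sum_score
70 | 8
5 | 40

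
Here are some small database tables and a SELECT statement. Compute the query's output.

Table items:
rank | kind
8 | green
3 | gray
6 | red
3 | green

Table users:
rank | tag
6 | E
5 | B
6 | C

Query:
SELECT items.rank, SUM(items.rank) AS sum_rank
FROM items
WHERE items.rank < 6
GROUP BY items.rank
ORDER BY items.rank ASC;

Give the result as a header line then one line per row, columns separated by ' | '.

== RESULT ==
items.rank | sum_rank
3 | 6

Derivation:
After WHERE (2 rows):
items.rank | items.kind
3 | gray
3 | green
After GROUP BY (1 rows):
items.rank | sum_rank
3 | 6
After ORDER BY (1 rows):
items.rank | sum_rank
3 | 6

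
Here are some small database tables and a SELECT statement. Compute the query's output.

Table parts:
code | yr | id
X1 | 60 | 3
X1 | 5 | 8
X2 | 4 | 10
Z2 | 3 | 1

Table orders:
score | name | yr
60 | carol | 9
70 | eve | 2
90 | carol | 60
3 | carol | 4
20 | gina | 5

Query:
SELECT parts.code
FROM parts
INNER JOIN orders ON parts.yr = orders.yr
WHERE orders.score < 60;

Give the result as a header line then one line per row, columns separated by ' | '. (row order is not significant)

After JOIN orders (3 rows):
parts.code | parts.yr | parts.id | orders.score | orders.name | orders.yr
X1 | 60 | 3 | 90 | carol | 60
X1 | 5 | 8 | 20 | gina | 5
X2 | 4 | 10 | 3 | carol | 4
After WHERE (2 rows):
parts.code | parts.yr | parts.id | orders.score | orders.name | orders.yr
X1 | 5 | 8 | 20 | gina | 5
X2 | 4 | 10 | 3 | carol | 4
After SELECT (2 rows):
parts.code
X1
X2

== RESULT ==
parts.code
X1
X2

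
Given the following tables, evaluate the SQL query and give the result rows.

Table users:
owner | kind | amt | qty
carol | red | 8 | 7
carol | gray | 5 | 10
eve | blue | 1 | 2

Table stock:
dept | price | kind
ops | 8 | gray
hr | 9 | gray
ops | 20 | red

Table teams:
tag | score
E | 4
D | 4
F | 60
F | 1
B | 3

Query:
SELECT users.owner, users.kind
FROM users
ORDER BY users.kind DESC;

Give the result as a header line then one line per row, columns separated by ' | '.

== RESULT ==
users.owner | users.kind
carol | red
carol | gray
eve | blue

Derivation:
After SELECT (3 rows):
users.owner | users.kind
carol | red
carol | gray
eve | blue
After ORDER BY (3 rows):
users.owner | users.kind
carol | red
carol | gray
eve | blue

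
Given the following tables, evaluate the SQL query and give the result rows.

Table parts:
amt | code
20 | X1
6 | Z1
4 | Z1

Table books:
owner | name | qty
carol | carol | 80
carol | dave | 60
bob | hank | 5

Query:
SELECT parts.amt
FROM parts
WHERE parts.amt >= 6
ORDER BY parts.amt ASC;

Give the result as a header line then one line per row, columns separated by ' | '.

After WHERE (2 rows):
parts.amt | parts.code
20 | X1
6 | Z1
After SELECT (2 rows):
parts.amt
20
6
After ORDER BY (2 rows):
parts.amt
6
20

== RESULT ==
parts.amt
6
20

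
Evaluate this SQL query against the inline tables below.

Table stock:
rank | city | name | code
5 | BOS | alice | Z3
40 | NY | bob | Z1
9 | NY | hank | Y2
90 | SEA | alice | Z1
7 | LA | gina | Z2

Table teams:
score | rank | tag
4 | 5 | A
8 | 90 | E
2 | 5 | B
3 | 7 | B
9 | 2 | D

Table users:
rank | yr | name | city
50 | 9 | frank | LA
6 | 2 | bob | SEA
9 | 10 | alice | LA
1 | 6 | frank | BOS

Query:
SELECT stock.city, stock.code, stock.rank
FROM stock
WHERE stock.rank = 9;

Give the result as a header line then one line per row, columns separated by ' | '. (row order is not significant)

After WHERE (1 rows):
stock.rank | stock.city | stock.name | stock.code
9 | NY | hank | Y2
After SELECT (1 rows):
stock.city | stock.code | stock.rank
NY | Y2 | 9

== RESULT ==
stock.city | stock.code | stock.rank
NY | Y2 | 9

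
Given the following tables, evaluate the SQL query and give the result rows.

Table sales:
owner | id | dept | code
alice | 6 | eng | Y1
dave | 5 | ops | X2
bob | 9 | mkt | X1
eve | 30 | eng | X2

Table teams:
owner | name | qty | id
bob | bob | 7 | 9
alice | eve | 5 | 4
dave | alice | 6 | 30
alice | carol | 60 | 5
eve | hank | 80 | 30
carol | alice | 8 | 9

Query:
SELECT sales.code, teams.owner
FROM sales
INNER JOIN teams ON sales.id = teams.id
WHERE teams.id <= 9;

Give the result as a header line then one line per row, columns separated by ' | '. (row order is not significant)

== RESULT ==
sales.code | teams.owner
X2 | alice
X1 | bob
X1 | carol

Derivation:
After JOIN teams (5 rows):
sales.owner | sales.id | sales.dept | sales.code | teams.owner | teams.name | teams.qty | teams.id
dave | 5 | ops | X2 | alice | carol | 60 | 5
bob | 9 | mkt | X1 | bob | bob | 7 | 9
bob | 9 | mkt | X1 | carol | alice | 8 | 9
eve | 30 | eng | X2 | dave | alice | 6 | 30
eve | 30 | eng | X2 | eve | hank | 80 | 30
After WHERE (3 rows):
sales.owner | sales.id | sales.dept | sales.code | teams.owner | teams.name | teams.qty | teams.id
dave | 5 | ops | X2 | alice | carol | 60 | 5
bob | 9 | mkt | X1 | bob | bob | 7 | 9
bob | 9 | mkt | X1 | carol | alice | 8 | 9
After SELECT (3 rows):
sales.code | teams.owner
X2 | alice
X1 | bob
X1 | carol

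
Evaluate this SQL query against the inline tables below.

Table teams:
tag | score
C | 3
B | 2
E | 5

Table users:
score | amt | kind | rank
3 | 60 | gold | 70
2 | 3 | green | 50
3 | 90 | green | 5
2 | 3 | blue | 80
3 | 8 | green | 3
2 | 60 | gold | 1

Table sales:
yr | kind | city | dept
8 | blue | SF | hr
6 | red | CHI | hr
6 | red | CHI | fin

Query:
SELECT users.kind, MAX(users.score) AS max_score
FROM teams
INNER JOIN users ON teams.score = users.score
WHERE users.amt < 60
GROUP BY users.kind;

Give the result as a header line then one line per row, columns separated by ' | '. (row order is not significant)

After JOIN users (6 rows):
teams.tag | teams.score | users.score | users.amt | users.kind | users.rank
C | 3 | 3 | 60 | gold | 70
C | 3 | 3 | 90 | green | 5
C | 3 | 3 | 8 | green | 3
B | 2 | 2 | 3 | green | 50
B | 2 | 2 | 3 | blue | 80
B | 2 | 2 | 60 | gold | 1
After WHERE (3 rows):
teams.tag | teams.score | users.score | users.amt | users.kind | users.rank
C | 3 | 3 | 8 | green | 3
B | 2 | 2 | 3 | green | 50
B | 2 | 2 | 3 | blue | 80
After GROUP BY (2 rows):
users.kind | max_score
green | 3
blue | 2

== RESULT ==
users.kind | max_score
green | 3
blue | 2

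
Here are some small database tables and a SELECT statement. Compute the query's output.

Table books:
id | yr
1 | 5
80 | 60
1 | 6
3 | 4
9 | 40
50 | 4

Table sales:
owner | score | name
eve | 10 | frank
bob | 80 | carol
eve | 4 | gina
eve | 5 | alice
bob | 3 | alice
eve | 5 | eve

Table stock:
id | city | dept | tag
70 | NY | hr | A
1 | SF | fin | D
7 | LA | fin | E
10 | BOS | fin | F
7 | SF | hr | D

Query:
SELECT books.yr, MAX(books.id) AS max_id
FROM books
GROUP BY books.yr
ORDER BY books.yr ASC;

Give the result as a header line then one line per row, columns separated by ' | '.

After GROUP BY (5 rows):
books.yr | max_id
5 | 1
60 | 80
6 | 1
4 | 50
40 | 9
After ORDER BY (5 rows):
books.yr | max_id
4 | 50
5 | 1
6 | 1
40 | 9
60 | 80

== RESULT ==
books.yr | max_id
4 | 50
5 | 1
6 | 1
40 | 9
60 | 80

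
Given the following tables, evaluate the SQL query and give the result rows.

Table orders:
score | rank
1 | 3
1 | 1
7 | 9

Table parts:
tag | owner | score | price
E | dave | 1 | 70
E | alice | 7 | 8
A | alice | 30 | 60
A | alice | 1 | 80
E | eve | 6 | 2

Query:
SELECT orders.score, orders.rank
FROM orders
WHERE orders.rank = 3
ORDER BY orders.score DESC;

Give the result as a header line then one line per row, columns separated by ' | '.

== RESULT ==
orders.score | orders.rank
1 | 3

Derivation:
After WHERE (1 rows):
orders.score | orders.rank
1 | 3
After SELECT (1 rows):
orders.score | orders.rank
1 | 3
After ORDER BY (1 rows):
orders.score | orders.rank
1 | 3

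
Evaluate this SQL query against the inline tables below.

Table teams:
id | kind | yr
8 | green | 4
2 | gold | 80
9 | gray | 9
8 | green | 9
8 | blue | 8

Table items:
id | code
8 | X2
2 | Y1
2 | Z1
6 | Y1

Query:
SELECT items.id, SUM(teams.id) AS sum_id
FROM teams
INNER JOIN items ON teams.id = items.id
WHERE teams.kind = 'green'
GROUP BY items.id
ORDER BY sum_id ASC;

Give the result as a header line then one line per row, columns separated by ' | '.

After JOIN items (5 rows):
teams.id | teams.kind | teams.yr | items.id | items.code
8 | green | 4 | 8 | X2
2 | gold | 80 | 2 | Y1
2 | gold | 80 | 2 | Z1
8 | green | 9 | 8 | X2
8 | blue | 8 | 8 | X2
After WHERE (2 rows):
teams.id | teams.kind | teams.yr | items.id | items.code
8 | green | 4 | 8 | X2
8 | green | 9 | 8 | X2
After GROUP BY (1 rows):
items.id | sum_id
8 | 16
After ORDER BY (1 rows):
items.id | sum_id
8 | 16

== RESULT ==
items.id | sum_id
8 | 16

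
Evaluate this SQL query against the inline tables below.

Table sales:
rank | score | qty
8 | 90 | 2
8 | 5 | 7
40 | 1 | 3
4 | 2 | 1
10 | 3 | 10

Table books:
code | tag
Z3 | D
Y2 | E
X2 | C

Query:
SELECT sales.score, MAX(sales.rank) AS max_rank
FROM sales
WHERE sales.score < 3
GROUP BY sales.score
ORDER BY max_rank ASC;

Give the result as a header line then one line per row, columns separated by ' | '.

After WHERE (2 rows):
sales.rank | sales.score | sales.qty
40 | 1 | 3
4 | 2 | 1
After GROUP BY (2 rows):
sales.score | max_rank
1 | 40
2 | 4
After ORDER BY (2 rows):
sales.score | max_rank
2 | 4
1 | 40

== RESULT ==
sales.score | max_rank
2 | 4
1 | 40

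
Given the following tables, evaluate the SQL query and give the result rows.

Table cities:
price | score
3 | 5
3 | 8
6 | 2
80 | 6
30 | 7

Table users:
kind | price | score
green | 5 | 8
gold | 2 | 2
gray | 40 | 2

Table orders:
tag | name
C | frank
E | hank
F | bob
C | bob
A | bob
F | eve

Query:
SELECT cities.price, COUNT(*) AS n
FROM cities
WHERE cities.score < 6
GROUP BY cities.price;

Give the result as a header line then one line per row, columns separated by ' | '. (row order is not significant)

After WHERE (2 rows):
cities.price | cities.score
3 | 5
6 | 2
After GROUP BY (2 rows):
cities.price | n
3 | 1
6 | 1

== RESULT ==
cities.price | n
3 | 1
6 | 1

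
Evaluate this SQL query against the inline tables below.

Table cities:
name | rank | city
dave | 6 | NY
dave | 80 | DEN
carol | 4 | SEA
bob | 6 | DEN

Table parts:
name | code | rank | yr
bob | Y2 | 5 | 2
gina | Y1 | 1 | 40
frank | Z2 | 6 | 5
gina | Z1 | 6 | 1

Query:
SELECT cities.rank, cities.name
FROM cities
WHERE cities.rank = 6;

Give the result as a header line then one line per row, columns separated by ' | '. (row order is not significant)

After WHERE (2 rows):
cities.name | cities.rank | cities.city
dave | 6 | NY
bob | 6 | DEN
After SELECT (2 rows):
cities.rank | cities.name
6 | dave
6 | bob

== RESULT ==
cities.rank | cities.name
6 | dave
6 | bob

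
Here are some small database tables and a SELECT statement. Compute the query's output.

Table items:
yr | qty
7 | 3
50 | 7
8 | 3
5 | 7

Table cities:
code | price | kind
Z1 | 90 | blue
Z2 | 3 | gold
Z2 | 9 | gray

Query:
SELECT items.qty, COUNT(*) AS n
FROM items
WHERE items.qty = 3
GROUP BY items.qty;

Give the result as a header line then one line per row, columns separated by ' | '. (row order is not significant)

== RESULT ==
items.qty | n
3 | 2

Derivation:
After WHERE (2 rows):
items.yr | items.qty
7 | 3
8 | 3
After GROUP BY (1 rows):
items.qty | n
3 | 2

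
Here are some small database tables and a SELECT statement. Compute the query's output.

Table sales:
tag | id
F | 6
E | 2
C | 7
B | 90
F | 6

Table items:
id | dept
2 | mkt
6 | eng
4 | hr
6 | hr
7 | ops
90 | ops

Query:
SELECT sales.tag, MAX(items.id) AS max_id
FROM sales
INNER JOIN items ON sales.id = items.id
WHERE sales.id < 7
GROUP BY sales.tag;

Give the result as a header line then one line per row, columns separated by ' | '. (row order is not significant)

After JOIN items (7 rows):
sales.tag | sales.id | items.id | items.dept
F | 6 | 6 | eng
F | 6 | 6 | hr
E | 2 | 2 | mkt
C | 7 | 7 | ops
B | 90 | 90 | ops
F | 6 | 6 | eng
F | 6 | 6 | hr
After WHERE (5 rows):
sales.tag | sales.id | items.id | items.dept
F | 6 | 6 | eng
F | 6 | 6 | hr
E | 2 | 2 | mkt
F | 6 | 6 | eng
F | 6 | 6 | hr
After GROUP BY (2 rows):
sales.tag | max_id
F | 6
E | 2

== RESULT ==
sales.tag | max_id
F | 6
E | 2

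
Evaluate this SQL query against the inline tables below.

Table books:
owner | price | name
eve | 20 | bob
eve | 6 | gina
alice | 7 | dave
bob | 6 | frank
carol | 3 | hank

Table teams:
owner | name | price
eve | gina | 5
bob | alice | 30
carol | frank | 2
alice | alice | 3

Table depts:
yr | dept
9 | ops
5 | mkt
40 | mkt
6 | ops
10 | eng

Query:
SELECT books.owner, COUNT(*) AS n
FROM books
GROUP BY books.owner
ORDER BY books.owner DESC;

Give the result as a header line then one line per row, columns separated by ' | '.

After GROUP BY (4 rows):
books.owner | n
eve | 2
alice | 1
bob | 1
carol | 1
After ORDER BY (4 rows):
books.owner | n
eve | 2
carol | 1
bob | 1
alice | 1

== RESULT ==
books.owner | n
eve | 2
carol | 1
bob | 1
alice | 1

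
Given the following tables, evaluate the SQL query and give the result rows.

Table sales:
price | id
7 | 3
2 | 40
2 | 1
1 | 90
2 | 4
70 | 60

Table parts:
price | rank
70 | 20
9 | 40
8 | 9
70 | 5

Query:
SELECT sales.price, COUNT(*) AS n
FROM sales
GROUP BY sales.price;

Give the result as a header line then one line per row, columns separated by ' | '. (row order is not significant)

After GROUP BY (4 rows):
sales.price | n
7 | 1
2 | 3
1 | 1
70 | 1

== RESULT ==
sales.price | n
7 | 1
2 | 3
1 | 1
70 | 1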